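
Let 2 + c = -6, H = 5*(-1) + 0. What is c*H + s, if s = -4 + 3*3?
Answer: 45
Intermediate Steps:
H = -5 (H = -5 + 0 = -5)
s = 5 (s = -4 + 9 = 5)
c = -8 (c = -2 - 6 = -8)
c*H + s = -8*(-5) + 5 = 40 + 5 = 45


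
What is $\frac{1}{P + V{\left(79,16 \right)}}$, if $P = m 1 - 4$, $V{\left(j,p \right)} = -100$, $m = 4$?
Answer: $- \frac{1}{100} \approx -0.01$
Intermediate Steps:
$P = 0$ ($P = 4 \cdot 1 - 4 = 4 - 4 = 0$)
$\frac{1}{P + V{\left(79,16 \right)}} = \frac{1}{0 - 100} = \frac{1}{-100} = - \frac{1}{100}$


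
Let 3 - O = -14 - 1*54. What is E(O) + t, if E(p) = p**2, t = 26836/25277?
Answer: 127448193/25277 ≈ 5042.1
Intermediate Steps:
t = 26836/25277 (t = 26836*(1/25277) = 26836/25277 ≈ 1.0617)
O = 71 (O = 3 - (-14 - 1*54) = 3 - (-14 - 54) = 3 - 1*(-68) = 3 + 68 = 71)
E(O) + t = 71**2 + 26836/25277 = 5041 + 26836/25277 = 127448193/25277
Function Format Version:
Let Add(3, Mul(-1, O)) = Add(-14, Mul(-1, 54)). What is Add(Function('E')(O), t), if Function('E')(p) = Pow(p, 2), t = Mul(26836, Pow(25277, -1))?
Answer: Rational(127448193, 25277) ≈ 5042.1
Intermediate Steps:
t = Rational(26836, 25277) (t = Mul(26836, Rational(1, 25277)) = Rational(26836, 25277) ≈ 1.0617)
O = 71 (O = Add(3, Mul(-1, Add(-14, Mul(-1, 54)))) = Add(3, Mul(-1, Add(-14, -54))) = Add(3, Mul(-1, -68)) = Add(3, 68) = 71)
Add(Function('E')(O), t) = Add(Pow(71, 2), Rational(26836, 25277)) = Add(5041, Rational(26836, 25277)) = Rational(127448193, 25277)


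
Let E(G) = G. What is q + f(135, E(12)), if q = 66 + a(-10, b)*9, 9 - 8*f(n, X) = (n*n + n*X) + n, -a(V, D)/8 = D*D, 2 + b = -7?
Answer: -66099/8 ≈ -8262.4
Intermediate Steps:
b = -9 (b = -2 - 7 = -9)
a(V, D) = -8*D² (a(V, D) = -8*D*D = -8*D²)
f(n, X) = 9/8 - n/8 - n²/8 - X*n/8 (f(n, X) = 9/8 - ((n*n + n*X) + n)/8 = 9/8 - ((n² + X*n) + n)/8 = 9/8 - (n + n² + X*n)/8 = 9/8 + (-n/8 - n²/8 - X*n/8) = 9/8 - n/8 - n²/8 - X*n/8)
q = -5766 (q = 66 - 8*(-9)²*9 = 66 - 8*81*9 = 66 - 648*9 = 66 - 5832 = -5766)
q + f(135, E(12)) = -5766 + (9/8 - ⅛*135 - ⅛*135² - ⅛*12*135) = -5766 + (9/8 - 135/8 - ⅛*18225 - 405/2) = -5766 + (9/8 - 135/8 - 18225/8 - 405/2) = -5766 - 19971/8 = -66099/8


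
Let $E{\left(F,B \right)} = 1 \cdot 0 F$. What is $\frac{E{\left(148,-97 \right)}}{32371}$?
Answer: $0$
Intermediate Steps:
$E{\left(F,B \right)} = 0$ ($E{\left(F,B \right)} = 0 F = 0$)
$\frac{E{\left(148,-97 \right)}}{32371} = \frac{0}{32371} = 0 \cdot \frac{1}{32371} = 0$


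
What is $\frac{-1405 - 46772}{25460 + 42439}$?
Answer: $- \frac{16059}{22633} \approx -0.70954$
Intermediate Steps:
$\frac{-1405 - 46772}{25460 + 42439} = - \frac{48177}{67899} = \left(-48177\right) \frac{1}{67899} = - \frac{16059}{22633}$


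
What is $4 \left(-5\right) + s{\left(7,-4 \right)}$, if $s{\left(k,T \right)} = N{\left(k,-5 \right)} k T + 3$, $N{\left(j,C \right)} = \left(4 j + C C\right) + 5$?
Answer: $-1641$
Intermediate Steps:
$N{\left(j,C \right)} = 5 + C^{2} + 4 j$ ($N{\left(j,C \right)} = \left(4 j + C^{2}\right) + 5 = \left(C^{2} + 4 j\right) + 5 = 5 + C^{2} + 4 j$)
$s{\left(k,T \right)} = 3 + T k \left(30 + 4 k\right)$ ($s{\left(k,T \right)} = \left(5 + \left(-5\right)^{2} + 4 k\right) k T + 3 = \left(5 + 25 + 4 k\right) k T + 3 = \left(30 + 4 k\right) k T + 3 = k \left(30 + 4 k\right) T + 3 = T k \left(30 + 4 k\right) + 3 = 3 + T k \left(30 + 4 k\right)$)
$4 \left(-5\right) + s{\left(7,-4 \right)} = 4 \left(-5\right) + \left(3 + 2 \left(-4\right) 7 \left(15 + 2 \cdot 7\right)\right) = -20 + \left(3 + 2 \left(-4\right) 7 \left(15 + 14\right)\right) = -20 + \left(3 + 2 \left(-4\right) 7 \cdot 29\right) = -20 + \left(3 - 1624\right) = -20 - 1621 = -1641$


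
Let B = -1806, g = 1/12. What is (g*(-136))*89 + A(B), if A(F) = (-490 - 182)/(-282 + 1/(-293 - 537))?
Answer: -706595306/702183 ≈ -1006.3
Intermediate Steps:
g = 1/12 ≈ 0.083333
A(F) = 557760/234061 (A(F) = -672/(-282 + 1/(-830)) = -672/(-282 - 1/830) = -672/(-234061/830) = -672*(-830/234061) = 557760/234061)
(g*(-136))*89 + A(B) = ((1/12)*(-136))*89 + 557760/234061 = -34/3*89 + 557760/234061 = -3026/3 + 557760/234061 = -706595306/702183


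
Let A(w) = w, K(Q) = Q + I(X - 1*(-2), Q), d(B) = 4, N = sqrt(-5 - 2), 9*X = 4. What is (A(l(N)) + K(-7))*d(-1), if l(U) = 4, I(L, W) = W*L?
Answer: -724/9 ≈ -80.444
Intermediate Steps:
X = 4/9 (X = (1/9)*4 = 4/9 ≈ 0.44444)
N = I*sqrt(7) (N = sqrt(-7) = I*sqrt(7) ≈ 2.6458*I)
I(L, W) = L*W
K(Q) = 31*Q/9 (K(Q) = Q + (4/9 - 1*(-2))*Q = Q + (4/9 + 2)*Q = Q + 22*Q/9 = 31*Q/9)
(A(l(N)) + K(-7))*d(-1) = (4 + (31/9)*(-7))*4 = (4 - 217/9)*4 = -181/9*4 = -724/9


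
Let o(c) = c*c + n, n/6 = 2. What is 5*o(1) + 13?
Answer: 78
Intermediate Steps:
n = 12 (n = 6*2 = 12)
o(c) = 12 + c**2 (o(c) = c*c + 12 = c**2 + 12 = 12 + c**2)
5*o(1) + 13 = 5*(12 + 1**2) + 13 = 5*(12 + 1) + 13 = 5*13 + 13 = 65 + 13 = 78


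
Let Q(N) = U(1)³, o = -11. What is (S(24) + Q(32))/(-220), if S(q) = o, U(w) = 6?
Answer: -41/44 ≈ -0.93182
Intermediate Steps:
S(q) = -11
Q(N) = 216 (Q(N) = 6³ = 216)
(S(24) + Q(32))/(-220) = (-11 + 216)/(-220) = 205*(-1/220) = -41/44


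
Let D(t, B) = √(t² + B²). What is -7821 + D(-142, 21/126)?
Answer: -7821 + √725905/6 ≈ -7679.0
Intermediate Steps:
D(t, B) = √(B² + t²)
-7821 + D(-142, 21/126) = -7821 + √((21/126)² + (-142)²) = -7821 + √((21*(1/126))² + 20164) = -7821 + √((⅙)² + 20164) = -7821 + √(1/36 + 20164) = -7821 + √(725905/36) = -7821 + √725905/6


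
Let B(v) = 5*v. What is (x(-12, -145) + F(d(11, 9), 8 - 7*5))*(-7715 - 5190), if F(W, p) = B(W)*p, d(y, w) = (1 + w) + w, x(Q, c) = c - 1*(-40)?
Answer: 34456350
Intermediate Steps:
x(Q, c) = 40 + c (x(Q, c) = c + 40 = 40 + c)
d(y, w) = 1 + 2*w
F(W, p) = 5*W*p (F(W, p) = (5*W)*p = 5*W*p)
(x(-12, -145) + F(d(11, 9), 8 - 7*5))*(-7715 - 5190) = ((40 - 145) + 5*(1 + 2*9)*(8 - 7*5))*(-7715 - 5190) = (-105 + 5*(1 + 18)*(8 - 35))*(-12905) = (-105 + 5*19*(-27))*(-12905) = (-105 - 2565)*(-12905) = -2670*(-12905) = 34456350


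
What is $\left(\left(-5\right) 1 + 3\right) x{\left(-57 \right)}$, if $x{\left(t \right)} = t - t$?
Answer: $0$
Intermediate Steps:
$x{\left(t \right)} = 0$
$\left(\left(-5\right) 1 + 3\right) x{\left(-57 \right)} = \left(\left(-5\right) 1 + 3\right) 0 = \left(-5 + 3\right) 0 = \left(-2\right) 0 = 0$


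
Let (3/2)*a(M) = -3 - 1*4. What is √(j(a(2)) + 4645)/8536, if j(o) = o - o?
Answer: √4645/8536 ≈ 0.0079843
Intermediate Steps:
a(M) = -14/3 (a(M) = 2*(-3 - 1*4)/3 = 2*(-3 - 4)/3 = (⅔)*(-7) = -14/3)
j(o) = 0
√(j(a(2)) + 4645)/8536 = √(0 + 4645)/8536 = √4645*(1/8536) = √4645/8536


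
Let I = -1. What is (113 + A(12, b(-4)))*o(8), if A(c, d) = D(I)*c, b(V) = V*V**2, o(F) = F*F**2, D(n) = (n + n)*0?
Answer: 57856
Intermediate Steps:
D(n) = 0 (D(n) = (2*n)*0 = 0)
o(F) = F**3
b(V) = V**3
A(c, d) = 0 (A(c, d) = 0*c = 0)
(113 + A(12, b(-4)))*o(8) = (113 + 0)*8**3 = 113*512 = 57856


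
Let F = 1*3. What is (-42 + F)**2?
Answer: 1521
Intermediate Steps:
F = 3
(-42 + F)**2 = (-42 + 3)**2 = (-39)**2 = 1521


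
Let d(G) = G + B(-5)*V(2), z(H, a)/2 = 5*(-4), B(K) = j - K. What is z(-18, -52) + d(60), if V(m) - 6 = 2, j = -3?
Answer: 36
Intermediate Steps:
V(m) = 8 (V(m) = 6 + 2 = 8)
B(K) = -3 - K
z(H, a) = -40 (z(H, a) = 2*(5*(-4)) = 2*(-20) = -40)
d(G) = 16 + G (d(G) = G + (-3 - 1*(-5))*8 = G + (-3 + 5)*8 = G + 2*8 = G + 16 = 16 + G)
z(-18, -52) + d(60) = -40 + (16 + 60) = -40 + 76 = 36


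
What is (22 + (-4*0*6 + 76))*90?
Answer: 8820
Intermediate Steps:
(22 + (-4*0*6 + 76))*90 = (22 + (0*6 + 76))*90 = (22 + (0 + 76))*90 = (22 + 76)*90 = 98*90 = 8820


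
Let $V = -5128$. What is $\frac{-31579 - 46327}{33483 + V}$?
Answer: $- \frac{77906}{28355} \approx -2.7475$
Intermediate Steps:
$\frac{-31579 - 46327}{33483 + V} = \frac{-31579 - 46327}{33483 - 5128} = - \frac{77906}{28355}$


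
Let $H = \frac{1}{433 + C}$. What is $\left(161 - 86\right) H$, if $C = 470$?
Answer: $\frac{25}{301} \approx 0.083056$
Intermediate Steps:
$H = \frac{1}{903}$ ($H = \frac{1}{433 + 470} = \frac{1}{903} \approx 0.0011074$)
$\left(161 - 86\right) H = \left(161 - 86\right) \frac{1}{903} = 75 \cdot \frac{1}{903} = \frac{25}{301}$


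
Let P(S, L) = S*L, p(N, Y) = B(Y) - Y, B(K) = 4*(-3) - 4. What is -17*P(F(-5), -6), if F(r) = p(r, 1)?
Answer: -1734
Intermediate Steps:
B(K) = -16 (B(K) = -12 - 4 = -16)
p(N, Y) = -16 - Y
F(r) = -17 (F(r) = -16 - 1*1 = -16 - 1 = -17)
P(S, L) = L*S
-17*P(F(-5), -6) = -(-102)*(-17) = -17*102 = -1734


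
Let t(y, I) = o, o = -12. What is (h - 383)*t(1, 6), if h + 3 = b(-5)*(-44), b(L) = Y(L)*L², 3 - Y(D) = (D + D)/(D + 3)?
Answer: -21768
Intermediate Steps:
Y(D) = 3 - 2*D/(3 + D) (Y(D) = 3 - (D + D)/(D + 3) = 3 - 2*D/(3 + D))
b(L) = L²*(9 + L)/(3 + L) (b(L) = ((9 + L)/(3 + L))*L² = L²*(9 + L)/(3 + L))
t(y, I) = -12
h = 2197 (h = -3 + ((-5)²*(9 - 5)/(3 - 5))*(-44) = -3 + (25*4/(-2))*(-44) = -3 + (25*(-½)*4)*(-44) = -3 - 50*(-44) = -3 + 2200 = 2197)
(h - 383)*t(1, 6) = (2197 - 383)*(-12) = 1814*(-12) = -21768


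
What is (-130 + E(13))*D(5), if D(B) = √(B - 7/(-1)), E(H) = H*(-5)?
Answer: -390*√3 ≈ -675.50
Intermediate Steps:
E(H) = -5*H
D(B) = √(7 + B) (D(B) = √(B - 7*(-1)) = √(B + 7) = √(7 + B))
(-130 + E(13))*D(5) = (-130 - 5*13)*√(7 + 5) = (-130 - 65)*√12 = -390*√3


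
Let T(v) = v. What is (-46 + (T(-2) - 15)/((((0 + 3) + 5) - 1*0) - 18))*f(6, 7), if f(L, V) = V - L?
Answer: -443/10 ≈ -44.300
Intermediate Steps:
(-46 + (T(-2) - 15)/((((0 + 3) + 5) - 1*0) - 18))*f(6, 7) = (-46 + (-2 - 15)/((((0 + 3) + 5) - 1*0) - 18))*(7 - 1*6) = (-46 - 17/(((3 + 5) + 0) - 18))*(7 - 6) = (-46 - 17/((8 + 0) - 18))*1 = (-46 - 17/(8 - 18))*1 = (-46 - 17/(-10))*1 = (-46 - 17*(-1/10))*1 = (-46 + 17/10)*1 = -443/10*1 = -443/10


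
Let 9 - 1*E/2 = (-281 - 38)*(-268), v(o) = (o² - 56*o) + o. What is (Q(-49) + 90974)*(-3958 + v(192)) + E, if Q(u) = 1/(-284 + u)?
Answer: 676900412308/333 ≈ 2.0327e+9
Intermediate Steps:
v(o) = o² - 55*o
E = -170966 (E = 18 - 2*(-281 - 38)*(-268) = 18 - (-638)*(-268) = 18 - 2*85492 = 18 - 170984 = -170966)
(Q(-49) + 90974)*(-3958 + v(192)) + E = (1/(-284 - 49) + 90974)*(-3958 + 192*(-55 + 192)) - 170966 = (1/(-333) + 90974)*(-3958 + 192*137) - 170966 = (-1/333 + 90974)*(-3958 + 26304) - 170966 = (30294341/333)*22346 - 170966 = 676957343986/333 - 170966 = 676900412308/333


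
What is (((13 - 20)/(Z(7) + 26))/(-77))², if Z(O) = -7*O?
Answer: 1/64009 ≈ 1.5623e-5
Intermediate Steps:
(((13 - 20)/(Z(7) + 26))/(-77))² = (((13 - 20)/(-7*7 + 26))/(-77))² = (-7/(-49 + 26)*(-1/77))² = (-7/(-23)*(-1/77))² = (-7*(-1/23)*(-1/77))² = ((7/23)*(-1/77))² = (-1/253)² = 1/64009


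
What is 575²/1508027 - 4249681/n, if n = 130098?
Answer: -6365620038137/196191296646 ≈ -32.446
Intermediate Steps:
575²/1508027 - 4249681/n = 575²/1508027 - 4249681/130098 = 330625*(1/1508027) - 4249681*1/130098 = 330625/1508027 - 4249681/130098 = -6365620038137/196191296646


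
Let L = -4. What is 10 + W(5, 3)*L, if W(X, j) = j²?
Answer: -26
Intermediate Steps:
10 + W(5, 3)*L = 10 + 3²*(-4) = 10 + 9*(-4) = 10 - 36 = -26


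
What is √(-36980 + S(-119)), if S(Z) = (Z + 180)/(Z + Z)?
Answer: 37*I*√1530102/238 ≈ 192.3*I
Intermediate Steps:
S(Z) = (180 + Z)/(2*Z) (S(Z) = (180 + Z)/((2*Z)) = (180 + Z)*(1/(2*Z)) = (180 + Z)/(2*Z))
√(-36980 + S(-119)) = √(-36980 + (½)*(180 - 119)/(-119)) = √(-36980 + (½)*(-1/119)*61) = √(-36980 - 61/238) = √(-8801301/238) = 37*I*√1530102/238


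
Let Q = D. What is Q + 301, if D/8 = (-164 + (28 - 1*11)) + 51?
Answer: -467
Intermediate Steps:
D = -768 (D = 8*((-164 + (28 - 1*11)) + 51) = 8*((-164 + (28 - 11)) + 51) = 8*((-164 + 17) + 51) = 8*(-147 + 51) = 8*(-96) = -768)
Q = -768
Q + 301 = -768 + 301 = -467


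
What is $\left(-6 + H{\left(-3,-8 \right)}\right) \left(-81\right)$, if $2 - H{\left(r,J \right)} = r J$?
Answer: $2268$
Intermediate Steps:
$H{\left(r,J \right)} = 2 - J r$ ($H{\left(r,J \right)} = 2 - r J = 2 - J r$)
$\left(-6 + H{\left(-3,-8 \right)}\right) \left(-81\right) = \left(-6 + \left(2 - \left(-8\right) \left(-3\right)\right)\right) \left(-81\right) = \left(-6 + \left(2 - 24\right)\right) \left(-81\right) = \left(-6 - 22\right) \left(-81\right) = \left(-28\right) \left(-81\right) = 2268$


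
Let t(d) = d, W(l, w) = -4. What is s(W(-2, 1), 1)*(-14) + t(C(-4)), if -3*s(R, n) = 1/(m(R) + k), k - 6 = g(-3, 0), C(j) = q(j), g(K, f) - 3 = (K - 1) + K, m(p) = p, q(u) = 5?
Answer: 8/3 ≈ 2.6667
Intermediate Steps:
g(K, f) = 2 + 2*K (g(K, f) = 3 + ((K - 1) + K) = 3 + ((-1 + K) + K) = 3 + (-1 + 2*K) = 2 + 2*K)
C(j) = 5
k = 2 (k = 6 + (2 + 2*(-3)) = 6 + (2 - 6) = 6 - 4 = 2)
s(R, n) = -1/(3*(2 + R)) (s(R, n) = -1/(3*(R + 2)) = -1/(3*(2 + R)))
s(W(-2, 1), 1)*(-14) + t(C(-4)) = -1/(6 + 3*(-4))*(-14) + 5 = -1/(6 - 12)*(-14) + 5 = -1/(-6)*(-14) + 5 = -1*(-⅙)*(-14) + 5 = (⅙)*(-14) + 5 = -7/3 + 5 = 8/3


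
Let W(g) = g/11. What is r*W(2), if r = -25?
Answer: -50/11 ≈ -4.5455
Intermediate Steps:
W(g) = g/11 (W(g) = g*(1/11) = g/11)
r*W(2) = -25*2/11 = -50/11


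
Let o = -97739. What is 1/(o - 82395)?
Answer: -1/180134 ≈ -5.5514e-6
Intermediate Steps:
1/(o - 82395) = 1/(-97739 - 82395) = 1/(-180134) = -1/180134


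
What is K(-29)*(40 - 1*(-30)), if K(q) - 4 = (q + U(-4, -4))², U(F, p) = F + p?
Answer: 96110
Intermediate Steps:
K(q) = 4 + (-8 + q)² (K(q) = 4 + (q + (-4 - 4))² = 4 + (q - 8)² = 4 + (-8 + q)²)
K(-29)*(40 - 1*(-30)) = (4 + (-8 - 29)²)*(40 - 1*(-30)) = (4 + (-37)²)*(40 + 30) = (4 + 1369)*70 = 1373*70 = 96110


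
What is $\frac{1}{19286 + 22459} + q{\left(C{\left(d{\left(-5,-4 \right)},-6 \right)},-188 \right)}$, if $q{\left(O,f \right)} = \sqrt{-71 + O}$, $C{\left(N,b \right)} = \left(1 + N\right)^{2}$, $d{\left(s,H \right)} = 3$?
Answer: $\frac{1}{41745} + i \sqrt{55} \approx 2.3955 \cdot 10^{-5} + 7.4162 i$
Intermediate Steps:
$\frac{1}{19286 + 22459} + q{\left(C{\left(d{\left(-5,-4 \right)},-6 \right)},-188 \right)} = \frac{1}{19286 + 22459} + \sqrt{-71 + \left(1 + 3\right)^{2}} = \frac{1}{41745} + \sqrt{-71 + 4^{2}} = \frac{1}{41745} + \sqrt{-71 + 16} = \frac{1}{41745} + \sqrt{-55} = \frac{1}{41745} + i \sqrt{55}$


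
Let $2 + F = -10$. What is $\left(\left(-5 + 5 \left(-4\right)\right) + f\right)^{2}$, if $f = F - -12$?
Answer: $625$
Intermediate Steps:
$F = -12$ ($F = -2 - 10 = -12$)
$f = 0$ ($f = -12 - -12 = -12 + 12 = 0$)
$\left(\left(-5 + 5 \left(-4\right)\right) + f\right)^{2} = \left(\left(-5 + 5 \left(-4\right)\right) + 0\right)^{2} = \left(\left(-5 - 20\right) + 0\right)^{2} = \left(-25 + 0\right)^{2} = \left(-25\right)^{2} = 625$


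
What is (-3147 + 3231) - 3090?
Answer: -3006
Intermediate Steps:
(-3147 + 3231) - 3090 = 84 - 3090 = -3006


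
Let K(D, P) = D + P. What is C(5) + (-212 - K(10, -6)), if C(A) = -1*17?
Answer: -233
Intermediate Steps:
C(A) = -17
C(5) + (-212 - K(10, -6)) = -17 + (-212 - (10 - 6)) = -17 + (-212 - 1*4) = -17 + (-212 - 4) = -17 - 216 = -233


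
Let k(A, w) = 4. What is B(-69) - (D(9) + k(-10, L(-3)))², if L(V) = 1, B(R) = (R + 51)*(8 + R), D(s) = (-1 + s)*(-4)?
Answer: 314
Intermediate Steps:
D(s) = 4 - 4*s
B(R) = (8 + R)*(51 + R) (B(R) = (51 + R)*(8 + R) = (8 + R)*(51 + R))
B(-69) - (D(9) + k(-10, L(-3)))² = (408 + (-69)² + 59*(-69)) - ((4 - 4*9) + 4)² = (408 + 4761 - 4071) - ((4 - 36) + 4)² = 1098 - (-32 + 4)² = 1098 - 1*(-28)² = 1098 - 1*784 = 1098 - 784 = 314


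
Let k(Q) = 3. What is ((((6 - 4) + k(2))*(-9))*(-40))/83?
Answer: 1800/83 ≈ 21.687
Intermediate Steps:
((((6 - 4) + k(2))*(-9))*(-40))/83 = ((((6 - 4) + 3)*(-9))*(-40))/83 = (((2 + 3)*(-9))*(-40))*(1/83) = ((5*(-9))*(-40))*(1/83) = -45*(-40)*(1/83) = 1800*(1/83) = 1800/83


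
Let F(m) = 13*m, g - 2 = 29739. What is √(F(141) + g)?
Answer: √31574 ≈ 177.69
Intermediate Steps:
g = 29741 (g = 2 + 29739 = 29741)
√(F(141) + g) = √(13*141 + 29741) = √(1833 + 29741) = √31574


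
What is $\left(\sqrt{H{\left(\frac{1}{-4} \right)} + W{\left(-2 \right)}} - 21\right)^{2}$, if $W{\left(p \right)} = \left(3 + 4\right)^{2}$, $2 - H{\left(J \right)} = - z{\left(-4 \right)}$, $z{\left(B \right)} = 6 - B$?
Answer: $\left(21 - \sqrt{61}\right)^{2} \approx 173.97$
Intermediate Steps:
$H{\left(J \right)} = 12$ ($H{\left(J \right)} = 2 - - (6 - -4) = 2 - - (6 + 4) = 2 - \left(-1\right) 10 = 2 - -10 = 2 + 10 = 12$)
$W{\left(p \right)} = 49$ ($W{\left(p \right)} = 7^{2} = 49$)
$\left(\sqrt{H{\left(\frac{1}{-4} \right)} + W{\left(-2 \right)}} - 21\right)^{2} = \left(\sqrt{12 + 49} - 21\right)^{2} = \left(\sqrt{61} - 21\right)^{2} = \left(-21 + \sqrt{61}\right)^{2}$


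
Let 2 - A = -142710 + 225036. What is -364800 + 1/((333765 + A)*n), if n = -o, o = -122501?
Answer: -11236487133676799/30801773941 ≈ -3.6480e+5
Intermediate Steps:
A = -82324 (A = 2 - (-142710 + 225036) = 2 - 1*82326 = 2 - 82326 = -82324)
n = 122501 (n = -1*(-122501) = 122501)
-364800 + 1/((333765 + A)*n) = -364800 + 1/((333765 - 82324)*122501) = -364800 + (1/122501)/251441 = -364800 + (1/251441)*(1/122501) = -364800 + 1/30801773941 = -11236487133676799/30801773941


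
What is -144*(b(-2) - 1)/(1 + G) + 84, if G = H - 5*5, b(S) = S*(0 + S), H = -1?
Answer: 2532/25 ≈ 101.28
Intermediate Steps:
b(S) = S² (b(S) = S*S = S²)
G = -26 (G = -1 - 5*5 = -1 - 25 = -26)
-144*(b(-2) - 1)/(1 + G) + 84 = -144*((-2)² - 1)/(1 - 26) + 84 = -144*(4 - 1)/(-25) + 84 = -432*(-1)/25 + 84 = -144*(-3/25) + 84 = 432/25 + 84 = 2532/25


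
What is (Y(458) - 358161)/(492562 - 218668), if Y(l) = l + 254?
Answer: -357449/273894 ≈ -1.3051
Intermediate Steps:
Y(l) = 254 + l
(Y(458) - 358161)/(492562 - 218668) = ((254 + 458) - 358161)/(492562 - 218668) = (712 - 358161)/273894 = -357449*1/273894 = -357449/273894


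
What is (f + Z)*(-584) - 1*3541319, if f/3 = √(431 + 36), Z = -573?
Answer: -3206687 - 1752*√467 ≈ -3.2445e+6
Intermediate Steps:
f = 3*√467 (f = 3*√(431 + 36) = 3*√467 ≈ 64.831)
(f + Z)*(-584) - 1*3541319 = (3*√467 - 573)*(-584) - 1*3541319 = (-573 + 3*√467)*(-584) - 3541319 = (334632 - 1752*√467) - 3541319 = -3206687 - 1752*√467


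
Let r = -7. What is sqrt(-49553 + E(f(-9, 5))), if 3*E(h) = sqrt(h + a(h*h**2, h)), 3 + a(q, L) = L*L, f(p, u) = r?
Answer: sqrt(-445977 + 3*sqrt(39))/3 ≈ 222.6*I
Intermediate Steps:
f(p, u) = -7
a(q, L) = -3 + L**2 (a(q, L) = -3 + L*L = -3 + L**2)
E(h) = sqrt(-3 + h + h**2)/3 (E(h) = sqrt(h + (-3 + h**2))/3 = sqrt(-3 + h + h**2)/3)
sqrt(-49553 + E(f(-9, 5))) = sqrt(-49553 + sqrt(-3 - 7 + (-7)**2)/3) = sqrt(-49553 + sqrt(-3 - 7 + 49)/3) = sqrt(-49553 + sqrt(39)/3)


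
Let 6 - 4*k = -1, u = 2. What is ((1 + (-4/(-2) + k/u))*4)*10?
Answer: 155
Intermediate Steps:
k = 7/4 (k = 3/2 - ¼*(-1) = 3/2 + ¼ = 7/4 ≈ 1.7500)
((1 + (-4/(-2) + k/u))*4)*10 = ((1 + (-4/(-2) + (7/4)/2))*4)*10 = ((1 + (-4*(-½) + (7/4)*(½)))*4)*10 = ((1 + (2 + 7/8))*4)*10 = ((1 + 23/8)*4)*10 = ((31/8)*4)*10 = (31/2)*10 = 155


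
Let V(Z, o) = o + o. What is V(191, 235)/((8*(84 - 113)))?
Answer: -235/116 ≈ -2.0259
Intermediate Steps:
V(Z, o) = 2*o
V(191, 235)/((8*(84 - 113))) = (2*235)/((8*(84 - 113))) = 470/((8*(-29))) = 470/(-232) = 470*(-1/232) = -235/116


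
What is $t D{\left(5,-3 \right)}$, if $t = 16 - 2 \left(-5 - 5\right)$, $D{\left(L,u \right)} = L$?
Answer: $180$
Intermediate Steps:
$t = 36$ ($t = 16 - -20 = 16 + 20 = 36$)
$t D{\left(5,-3 \right)} = 36 \cdot 5 = 180$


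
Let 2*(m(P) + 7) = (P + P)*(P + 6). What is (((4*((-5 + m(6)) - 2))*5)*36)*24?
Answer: 1002240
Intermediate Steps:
m(P) = -7 + P*(6 + P) (m(P) = -7 + ((P + P)*(P + 6))/2 = -7 + ((2*P)*(6 + P))/2 = -7 + (2*P*(6 + P))/2 = -7 + P*(6 + P))
(((4*((-5 + m(6)) - 2))*5)*36)*24 = (((4*((-5 + (-7 + 6**2 + 6*6)) - 2))*5)*36)*24 = (((4*((-5 + (-7 + 36 + 36)) - 2))*5)*36)*24 = (((4*((-5 + 65) - 2))*5)*36)*24 = (((4*(60 - 2))*5)*36)*24 = (((4*58)*5)*36)*24 = ((232*5)*36)*24 = (1160*36)*24 = 41760*24 = 1002240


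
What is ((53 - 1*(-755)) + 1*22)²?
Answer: 688900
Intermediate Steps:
((53 - 1*(-755)) + 1*22)² = ((53 + 755) + 22)² = (808 + 22)² = 830² = 688900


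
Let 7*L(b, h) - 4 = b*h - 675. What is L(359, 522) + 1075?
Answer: 194252/7 ≈ 27750.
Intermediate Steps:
L(b, h) = -671/7 + b*h/7 (L(b, h) = 4/7 + (b*h - 675)/7 = 4/7 + (-675 + b*h)/7 = 4/7 + (-675/7 + b*h/7) = -671/7 + b*h/7)
L(359, 522) + 1075 = (-671/7 + (⅐)*359*522) + 1075 = (-671/7 + 187398/7) + 1075 = 186727/7 + 1075 = 194252/7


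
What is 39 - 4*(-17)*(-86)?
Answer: -5809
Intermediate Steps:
39 - 4*(-17)*(-86) = 39 + 68*(-86) = 39 - 5848 = -5809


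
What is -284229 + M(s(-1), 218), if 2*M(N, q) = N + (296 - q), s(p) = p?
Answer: -568381/2 ≈ -2.8419e+5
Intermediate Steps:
M(N, q) = 148 + N/2 - q/2 (M(N, q) = (N + (296 - q))/2 = (296 + N - q)/2 = 148 + N/2 - q/2)
-284229 + M(s(-1), 218) = -284229 + (148 + (1/2)*(-1) - 1/2*218) = -284229 + (148 - 1/2 - 109) = -284229 + 77/2 = -568381/2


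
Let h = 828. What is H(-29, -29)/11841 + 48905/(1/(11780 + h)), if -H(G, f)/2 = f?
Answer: 7301092395898/11841 ≈ 6.1659e+8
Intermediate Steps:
H(G, f) = -2*f
H(-29, -29)/11841 + 48905/(1/(11780 + h)) = -2*(-29)/11841 + 48905/(1/(11780 + 828)) = 58*(1/11841) + 48905/(1/12608) = 58/11841 + 48905/(1/12608) = 58/11841 + 48905*12608 = 58/11841 + 616594240 = 7301092395898/11841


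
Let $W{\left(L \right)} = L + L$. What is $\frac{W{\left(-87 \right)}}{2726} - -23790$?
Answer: $\frac{1118127}{47} \approx 23790.0$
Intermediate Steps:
$W{\left(L \right)} = 2 L$
$\frac{W{\left(-87 \right)}}{2726} - -23790 = \frac{2 \left(-87\right)}{2726} - -23790 = \left(-174\right) \frac{1}{2726} + 23790 = - \frac{3}{47} + 23790 = \frac{1118127}{47}$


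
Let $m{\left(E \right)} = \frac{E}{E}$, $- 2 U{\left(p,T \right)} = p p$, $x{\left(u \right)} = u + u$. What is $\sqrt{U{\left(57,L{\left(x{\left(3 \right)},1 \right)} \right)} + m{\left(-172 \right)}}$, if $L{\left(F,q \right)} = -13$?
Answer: $\frac{i \sqrt{6494}}{2} \approx 40.293 i$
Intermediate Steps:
$x{\left(u \right)} = 2 u$
$U{\left(p,T \right)} = - \frac{p^{2}}{2}$ ($U{\left(p,T \right)} = - \frac{p p}{2} = - \frac{p^{2}}{2}$)
$m{\left(E \right)} = 1$
$\sqrt{U{\left(57,L{\left(x{\left(3 \right)},1 \right)} \right)} + m{\left(-172 \right)}} = \sqrt{- \frac{57^{2}}{2} + 1} = \sqrt{\left(- \frac{1}{2}\right) 3249 + 1} = \sqrt{- \frac{3249}{2} + 1} = \sqrt{- \frac{3247}{2}} = \frac{i \sqrt{6494}}{2}$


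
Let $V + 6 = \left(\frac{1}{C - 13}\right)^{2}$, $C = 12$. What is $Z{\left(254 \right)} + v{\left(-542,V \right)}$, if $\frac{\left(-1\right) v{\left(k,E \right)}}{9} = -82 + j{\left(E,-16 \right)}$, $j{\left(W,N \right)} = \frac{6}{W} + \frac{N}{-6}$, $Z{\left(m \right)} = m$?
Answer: $\frac{4894}{5} \approx 978.8$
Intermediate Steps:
$V = -5$ ($V = -6 + \left(\frac{1}{12 - 13}\right)^{2} = -6 + \left(\frac{1}{-1}\right)^{2} = -6 + \left(-1\right)^{2} = -6 + 1 = -5$)
$j{\left(W,N \right)} = \frac{6}{W} - \frac{N}{6}$ ($j{\left(W,N \right)} = \frac{6}{W} + N \left(- \frac{1}{6}\right) = \frac{6}{W} - \frac{N}{6}$)
$v{\left(k,E \right)} = 714 - \frac{54}{E}$ ($v{\left(k,E \right)} = - 9 \left(-82 + \left(\frac{6}{E} - - \frac{8}{3}\right)\right) = - 9 \left(-82 + \left(\frac{6}{E} + \frac{8}{3}\right)\right) = - 9 \left(-82 + \left(\frac{8}{3} + \frac{6}{E}\right)\right) = - 9 \left(- \frac{238}{3} + \frac{6}{E}\right) = 714 - \frac{54}{E}$)
$Z{\left(254 \right)} + v{\left(-542,V \right)} = 254 + \left(714 - \frac{54}{-5}\right) = 254 + \left(714 - - \frac{54}{5}\right) = 254 + \left(714 + \frac{54}{5}\right) = 254 + \frac{3624}{5} = \frac{4894}{5}$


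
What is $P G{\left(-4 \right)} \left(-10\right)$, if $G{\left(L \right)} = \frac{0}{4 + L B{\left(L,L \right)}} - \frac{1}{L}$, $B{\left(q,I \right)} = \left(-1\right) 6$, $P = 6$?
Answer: $-15$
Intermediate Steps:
$B{\left(q,I \right)} = -6$
$G{\left(L \right)} = - \frac{1}{L}$ ($G{\left(L \right)} = \frac{0}{4 + L \left(-6\right)} - \frac{1}{L} = \frac{0}{4 - 6 L} - \frac{1}{L} = 0 - \frac{1}{L} = - \frac{1}{L}$)
$P G{\left(-4 \right)} \left(-10\right) = 6 \left(- \frac{1}{-4}\right) \left(-10\right) = 6 \left(\left(-1\right) \left(- \frac{1}{4}\right)\right) \left(-10\right) = 6 \cdot \frac{1}{4} \left(-10\right) = \frac{3}{2} \left(-10\right) = -15$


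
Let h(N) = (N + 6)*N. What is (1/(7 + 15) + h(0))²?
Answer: 1/484 ≈ 0.0020661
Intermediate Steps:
h(N) = N*(6 + N) (h(N) = (6 + N)*N = N*(6 + N))
(1/(7 + 15) + h(0))² = (1/(7 + 15) + 0*(6 + 0))² = (1/22 + 0*6)² = (1/22 + 0)² = (1/22)² = 1/484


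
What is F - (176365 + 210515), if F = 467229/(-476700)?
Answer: -8782198249/22700 ≈ -3.8688e+5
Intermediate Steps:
F = -22249/22700 (F = 467229*(-1/476700) = -22249/22700 ≈ -0.98013)
F - (176365 + 210515) = -22249/22700 - (176365 + 210515) = -22249/22700 - 1*386880 = -22249/22700 - 386880 = -8782198249/22700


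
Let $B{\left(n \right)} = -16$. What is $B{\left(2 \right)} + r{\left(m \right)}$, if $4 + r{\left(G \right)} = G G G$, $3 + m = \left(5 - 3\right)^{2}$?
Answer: $-19$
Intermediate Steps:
$m = 1$ ($m = -3 + \left(5 - 3\right)^{2} = -3 + 2^{2} = -3 + 4 = 1$)
$r{\left(G \right)} = -4 + G^{3}$ ($r{\left(G \right)} = -4 + G G G = -4 + G^{2} G = -4 + G^{3}$)
$B{\left(2 \right)} + r{\left(m \right)} = -16 - \left(4 - 1^{3}\right) = -16 + \left(-4 + 1\right) = -16 - 3 = -19$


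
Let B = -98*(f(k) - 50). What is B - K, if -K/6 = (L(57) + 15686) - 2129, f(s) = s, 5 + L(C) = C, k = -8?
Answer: 87338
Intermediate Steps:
L(C) = -5 + C
B = 5684 (B = -98*(-8 - 50) = -98*(-58) = 5684)
K = -81654 (K = -6*(((-5 + 57) + 15686) - 2129) = -6*((52 + 15686) - 2129) = -6*(15738 - 2129) = -6*13609 = -81654)
B - K = 5684 - 1*(-81654) = 5684 + 81654 = 87338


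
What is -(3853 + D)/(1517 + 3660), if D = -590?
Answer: -3263/5177 ≈ -0.63029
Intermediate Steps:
-(3853 + D)/(1517 + 3660) = -(3853 - 590)/(1517 + 3660) = -3263/5177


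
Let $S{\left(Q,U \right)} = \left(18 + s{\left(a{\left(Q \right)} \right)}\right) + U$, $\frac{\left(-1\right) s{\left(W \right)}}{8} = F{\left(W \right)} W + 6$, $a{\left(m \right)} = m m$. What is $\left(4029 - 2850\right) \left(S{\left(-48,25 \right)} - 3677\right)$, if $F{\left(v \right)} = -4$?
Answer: $82584234$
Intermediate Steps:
$a{\left(m \right)} = m^{2}$
$s{\left(W \right)} = -48 + 32 W$ ($s{\left(W \right)} = - 8 \left(- 4 W + 6\right) = - 8 \left(6 - 4 W\right) = -48 + 32 W$)
$S{\left(Q,U \right)} = -30 + U + 32 Q^{2}$ ($S{\left(Q,U \right)} = \left(18 + \left(-48 + 32 Q^{2}\right)\right) + U = \left(-30 + 32 Q^{2}\right) + U = -30 + U + 32 Q^{2}$)
$\left(4029 - 2850\right) \left(S{\left(-48,25 \right)} - 3677\right) = \left(4029 - 2850\right) \left(\left(-30 + 25 + 32 \left(-48\right)^{2}\right) - 3677\right) = 1179 \left(\left(-30 + 25 + 32 \cdot 2304\right) - 3677\right) = 1179 \left(\left(-30 + 25 + 73728\right) - 3677\right) = 1179 \left(73723 - 3677\right) = 1179 \cdot 70046 = 82584234$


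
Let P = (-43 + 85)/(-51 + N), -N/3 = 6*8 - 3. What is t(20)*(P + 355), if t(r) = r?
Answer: 219960/31 ≈ 7095.5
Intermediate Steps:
N = -135 (N = -3*(6*8 - 3) = -3*(48 - 3) = -3*45 = -135)
P = -7/31 (P = (-43 + 85)/(-51 - 135) = 42/(-186) = 42*(-1/186) = -7/31 ≈ -0.22581)
t(20)*(P + 355) = 20*(-7/31 + 355) = 20*(10998/31) = 219960/31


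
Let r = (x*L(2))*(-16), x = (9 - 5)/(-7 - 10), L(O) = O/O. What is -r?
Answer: -64/17 ≈ -3.7647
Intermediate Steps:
L(O) = 1
x = -4/17 (x = 4/(-17) = 4*(-1/17) = -4/17 ≈ -0.23529)
r = 64/17 (r = -4/17*1*(-16) = -4/17*(-16) = 64/17 ≈ 3.7647)
-r = -1*64/17 = -64/17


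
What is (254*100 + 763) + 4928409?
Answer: 4954572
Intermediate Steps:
(254*100 + 763) + 4928409 = (25400 + 763) + 4928409 = 26163 + 4928409 = 4954572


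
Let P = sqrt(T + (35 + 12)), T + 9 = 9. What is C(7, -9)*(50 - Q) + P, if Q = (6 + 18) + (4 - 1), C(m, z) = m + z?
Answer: -46 + sqrt(47) ≈ -39.144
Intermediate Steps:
T = 0 (T = -9 + 9 = 0)
Q = 27 (Q = 24 + 3 = 27)
P = sqrt(47) (P = sqrt(0 + (35 + 12)) = sqrt(0 + 47) = sqrt(47) ≈ 6.8557)
C(7, -9)*(50 - Q) + P = (7 - 9)*(50 - 1*27) + sqrt(47) = -2*(50 - 27) + sqrt(47) = -2*23 + sqrt(47) = -46 + sqrt(47)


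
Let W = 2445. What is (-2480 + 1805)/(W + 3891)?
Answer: -75/704 ≈ -0.10653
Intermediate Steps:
(-2480 + 1805)/(W + 3891) = (-2480 + 1805)/(2445 + 3891) = -675/6336 = -675*1/6336 = -75/704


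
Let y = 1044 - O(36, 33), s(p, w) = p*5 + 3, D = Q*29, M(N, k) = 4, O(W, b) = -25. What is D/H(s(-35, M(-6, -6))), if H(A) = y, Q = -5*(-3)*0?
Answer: 0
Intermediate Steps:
Q = 0 (Q = 15*0 = 0)
D = 0 (D = 0*29 = 0)
s(p, w) = 3 + 5*p (s(p, w) = 5*p + 3 = 3 + 5*p)
y = 1069 (y = 1044 - 1*(-25) = 1044 + 25 = 1069)
H(A) = 1069
D/H(s(-35, M(-6, -6))) = 0/1069 = 0*(1/1069) = 0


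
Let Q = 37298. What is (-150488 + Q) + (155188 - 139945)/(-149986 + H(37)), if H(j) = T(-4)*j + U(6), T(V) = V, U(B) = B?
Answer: -16993003563/150128 ≈ -1.1319e+5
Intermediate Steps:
H(j) = 6 - 4*j (H(j) = -4*j + 6 = 6 - 4*j)
(-150488 + Q) + (155188 - 139945)/(-149986 + H(37)) = (-150488 + 37298) + (155188 - 139945)/(-149986 + (6 - 4*37)) = -113190 + 15243/(-149986 + (6 - 148)) = -113190 + 15243/(-149986 - 142) = -113190 + 15243/(-150128) = -113190 + 15243*(-1/150128) = -113190 - 15243/150128 = -16993003563/150128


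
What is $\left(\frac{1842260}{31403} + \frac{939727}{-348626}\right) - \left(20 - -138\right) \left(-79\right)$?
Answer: $\frac{4427885991025}{353158138} \approx 12538.0$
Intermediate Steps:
$\left(\frac{1842260}{31403} + \frac{939727}{-348626}\right) - \left(20 - -138\right) \left(-79\right) = \left(1842260 \cdot \frac{1}{31403} + 939727 \left(- \frac{1}{348626}\right)\right) - \left(20 + 138\right) \left(-79\right) = \left(\frac{1842260}{31403} - \frac{939727}{348626}\right) - 158 \left(-79\right) = \frac{19766112509}{353158138} - -12482 = \frac{19766112509}{353158138} + 12482 = \frac{4427885991025}{353158138}$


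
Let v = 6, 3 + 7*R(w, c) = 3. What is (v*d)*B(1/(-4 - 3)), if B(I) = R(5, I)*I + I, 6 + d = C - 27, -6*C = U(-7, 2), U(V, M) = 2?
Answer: 200/7 ≈ 28.571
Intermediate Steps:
C = -⅓ (C = -⅙*2 = -⅓ ≈ -0.33333)
R(w, c) = 0 (R(w, c) = -3/7 + (⅐)*3 = -3/7 + 3/7 = 0)
d = -100/3 (d = -6 + (-⅓ - 27) = -6 - 82/3 = -100/3 ≈ -33.333)
B(I) = I (B(I) = 0*I + I = 0 + I = I)
(v*d)*B(1/(-4 - 3)) = (6*(-100/3))/(-4 - 3) = -200/(-7) = -200*(-⅐) = 200/7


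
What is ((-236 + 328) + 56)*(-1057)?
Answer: -156436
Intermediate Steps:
((-236 + 328) + 56)*(-1057) = (92 + 56)*(-1057) = 148*(-1057) = -156436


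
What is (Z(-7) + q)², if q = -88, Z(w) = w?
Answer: 9025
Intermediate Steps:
(Z(-7) + q)² = (-7 - 88)² = (-95)² = 9025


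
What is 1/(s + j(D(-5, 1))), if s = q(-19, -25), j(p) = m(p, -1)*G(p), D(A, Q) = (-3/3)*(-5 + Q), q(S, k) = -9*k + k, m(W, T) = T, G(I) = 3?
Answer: 1/197 ≈ 0.0050761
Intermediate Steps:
q(S, k) = -8*k
D(A, Q) = 5 - Q (D(A, Q) = (-3*1/3)*(-5 + Q) = -(-5 + Q) = 5 - Q)
j(p) = -3 (j(p) = -1*3 = -3)
s = 200 (s = -8*(-25) = 200)
1/(s + j(D(-5, 1))) = 1/(200 - 3) = 1/197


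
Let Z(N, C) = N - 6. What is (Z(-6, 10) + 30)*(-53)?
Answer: -954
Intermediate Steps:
Z(N, C) = -6 + N
(Z(-6, 10) + 30)*(-53) = ((-6 - 6) + 30)*(-53) = (-12 + 30)*(-53) = 18*(-53) = -954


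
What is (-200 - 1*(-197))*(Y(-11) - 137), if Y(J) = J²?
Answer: 48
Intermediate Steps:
(-200 - 1*(-197))*(Y(-11) - 137) = (-200 - 1*(-197))*((-11)² - 137) = (-200 + 197)*(121 - 137) = -3*(-16) = 48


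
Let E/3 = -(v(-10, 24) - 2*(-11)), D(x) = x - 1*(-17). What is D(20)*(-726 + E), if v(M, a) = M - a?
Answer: -25530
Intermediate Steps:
D(x) = 17 + x (D(x) = x + 17 = 17 + x)
E = 36 (E = 3*(-((-10 - 1*24) - 2*(-11))) = 3*(-((-10 - 24) + 22)) = 3*(-(-34 + 22)) = 3*(-1*(-12)) = 3*12 = 36)
D(20)*(-726 + E) = (17 + 20)*(-726 + 36) = 37*(-690) = -25530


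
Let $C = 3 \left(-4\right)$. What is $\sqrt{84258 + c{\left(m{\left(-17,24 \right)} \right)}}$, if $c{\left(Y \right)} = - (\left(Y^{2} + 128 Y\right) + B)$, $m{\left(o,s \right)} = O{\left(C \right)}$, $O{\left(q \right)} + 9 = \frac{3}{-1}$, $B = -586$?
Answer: $2 \sqrt{21559} \approx 293.66$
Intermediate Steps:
$C = -12$
$O{\left(q \right)} = -12$ ($O{\left(q \right)} = -9 + \frac{3}{-1} = -9 + 3 \left(-1\right) = -9 - 3 = -12$)
$m{\left(o,s \right)} = -12$
$c{\left(Y \right)} = 586 - Y^{2} - 128 Y$ ($c{\left(Y \right)} = - (\left(Y^{2} + 128 Y\right) - 586) = - (-586 + Y^{2} + 128 Y) = 586 - Y^{2} - 128 Y$)
$\sqrt{84258 + c{\left(m{\left(-17,24 \right)} \right)}} = \sqrt{84258 - -1978} = \sqrt{84258 + \left(586 - 144 + 1536\right)} = \sqrt{84258 + 1978} = \sqrt{86236} = 2 \sqrt{21559}$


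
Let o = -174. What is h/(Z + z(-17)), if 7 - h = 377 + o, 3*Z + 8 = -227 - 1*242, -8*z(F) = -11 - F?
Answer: 784/639 ≈ 1.2269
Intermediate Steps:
z(F) = 11/8 + F/8 (z(F) = -(-11 - F)/8 = 11/8 + F/8)
Z = -159 (Z = -8/3 + (-227 - 1*242)/3 = -8/3 + (-227 - 242)/3 = -8/3 + (⅓)*(-469) = -8/3 - 469/3 = -159)
h = -196 (h = 7 - (377 - 174) = 7 - 1*203 = 7 - 203 = -196)
h/(Z + z(-17)) = -196/(-159 + (11/8 + (⅛)*(-17))) = -196/(-159 + (11/8 - 17/8)) = -196/(-159 - ¾) = -196/(-639/4) = -196*(-4/639) = 784/639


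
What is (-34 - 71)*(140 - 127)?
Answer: -1365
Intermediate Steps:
(-34 - 71)*(140 - 127) = -105*13 = -1365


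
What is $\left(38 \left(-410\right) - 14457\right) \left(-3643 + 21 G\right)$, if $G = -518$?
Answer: $436167277$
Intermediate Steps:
$\left(38 \left(-410\right) - 14457\right) \left(-3643 + 21 G\right) = \left(38 \left(-410\right) - 14457\right) \left(-3643 + 21 \left(-518\right)\right) = \left(-15580 - 14457\right) \left(-3643 - 10878\right) = \left(-30037\right) \left(-14521\right) = 436167277$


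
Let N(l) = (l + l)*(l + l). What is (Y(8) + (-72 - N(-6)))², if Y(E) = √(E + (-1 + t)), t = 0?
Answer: (216 - √7)² ≈ 45520.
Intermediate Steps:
Y(E) = √(-1 + E) (Y(E) = √(E + (-1 + 0)) = √(E - 1) = √(-1 + E))
N(l) = 4*l² (N(l) = (2*l)*(2*l) = 4*l²)
(Y(8) + (-72 - N(-6)))² = (√(-1 + 8) + (-72 - 4*(-6)²))² = (√7 + (-72 - 4*36))² = (√7 + (-72 - 1*144))² = (√7 + (-72 - 144))² = (√7 - 216)² = (-216 + √7)²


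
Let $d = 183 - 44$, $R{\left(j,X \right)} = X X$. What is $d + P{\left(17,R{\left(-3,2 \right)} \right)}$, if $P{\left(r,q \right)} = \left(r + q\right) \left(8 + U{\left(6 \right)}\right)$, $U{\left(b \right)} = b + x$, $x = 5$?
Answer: $538$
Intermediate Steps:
$R{\left(j,X \right)} = X^{2}$
$U{\left(b \right)} = 5 + b$ ($U{\left(b \right)} = b + 5 = 5 + b$)
$P{\left(r,q \right)} = 19 q + 19 r$ ($P{\left(r,q \right)} = \left(r + q\right) \left(8 + \left(5 + 6\right)\right) = \left(q + r\right) \left(8 + 11\right) = \left(q + r\right) 19 = 19 q + 19 r$)
$d = 139$ ($d = 183 - 44 = 139$)
$d + P{\left(17,R{\left(-3,2 \right)} \right)} = 139 + \left(19 \cdot 2^{2} + 19 \cdot 17\right) = 139 + \left(19 \cdot 4 + 323\right) = 139 + \left(76 + 323\right) = 139 + 399 = 538$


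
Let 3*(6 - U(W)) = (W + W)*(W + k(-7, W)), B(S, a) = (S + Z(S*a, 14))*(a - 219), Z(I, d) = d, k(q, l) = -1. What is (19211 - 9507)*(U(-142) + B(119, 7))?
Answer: -1214766128/3 ≈ -4.0492e+8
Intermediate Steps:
B(S, a) = (-219 + a)*(14 + S) (B(S, a) = (S + 14)*(a - 219) = (14 + S)*(-219 + a) = (-219 + a)*(14 + S))
U(W) = 6 - 2*W*(-1 + W)/3 (U(W) = 6 - (W + W)*(W - 1)/3 = 6 - 2*W*(-1 + W)/3)
(19211 - 9507)*(U(-142) + B(119, 7)) = (19211 - 9507)*((6 - ⅔*(-142)² + (⅔)*(-142)) + (-3066 - 219*119 + 14*7 + 119*7)) = 9704*((6 - ⅔*20164 - 284/3) + (-3066 - 26061 + 98 + 833)) = 9704*((6 - 40328/3 - 284/3) - 28196) = 9704*(-40594/3 - 28196) = 9704*(-125182/3) = -1214766128/3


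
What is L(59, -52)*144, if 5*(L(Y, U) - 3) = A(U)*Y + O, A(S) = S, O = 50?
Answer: -432432/5 ≈ -86486.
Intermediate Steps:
L(Y, U) = 13 + U*Y/5 (L(Y, U) = 3 + (U*Y + 50)/5 = 3 + (50 + U*Y)/5 = 3 + (10 + U*Y/5) = 13 + U*Y/5)
L(59, -52)*144 = (13 + (⅕)*(-52)*59)*144 = (13 - 3068/5)*144 = -3003/5*144 = -432432/5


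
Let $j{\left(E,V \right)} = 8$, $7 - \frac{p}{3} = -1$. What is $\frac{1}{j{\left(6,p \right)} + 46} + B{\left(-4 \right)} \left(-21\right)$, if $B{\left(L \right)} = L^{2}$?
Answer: $- \frac{18143}{54} \approx -335.98$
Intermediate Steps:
$p = 24$ ($p = 21 - -3 = 21 + 3 = 24$)
$\frac{1}{j{\left(6,p \right)} + 46} + B{\left(-4 \right)} \left(-21\right) = \frac{1}{8 + 46} + \left(-4\right)^{2} \left(-21\right) = \frac{1}{54} + 16 \left(-21\right) = \frac{1}{54} - 336 = - \frac{18143}{54}$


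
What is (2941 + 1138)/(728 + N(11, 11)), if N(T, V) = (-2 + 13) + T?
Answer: 4079/750 ≈ 5.4387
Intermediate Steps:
N(T, V) = 11 + T
(2941 + 1138)/(728 + N(11, 11)) = (2941 + 1138)/(728 + (11 + 11)) = 4079/(728 + 22) = 4079/750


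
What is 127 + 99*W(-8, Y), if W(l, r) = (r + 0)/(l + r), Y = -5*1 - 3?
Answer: 353/2 ≈ 176.50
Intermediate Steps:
Y = -8 (Y = -5 - 3 = -8)
W(l, r) = r/(l + r)
127 + 99*W(-8, Y) = 127 + 99*(-8/(-8 - 8)) = 127 + 99*(-8/(-16)) = 127 + 99*(-8*(-1/16)) = 127 + 99*(½) = 127 + 99/2 = 353/2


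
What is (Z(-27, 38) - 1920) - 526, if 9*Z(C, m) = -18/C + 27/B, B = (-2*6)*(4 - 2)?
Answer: -528347/216 ≈ -2446.1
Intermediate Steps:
B = -24 (B = -12*2 = -24)
Z(C, m) = -⅛ - 2/C (Z(C, m) = (-18/C + 27/(-24))/9 = (-18/C + 27*(-1/24))/9 = (-18/C - 9/8)/9 = (-9/8 - 18/C)/9 = -⅛ - 2/C)
(Z(-27, 38) - 1920) - 526 = ((⅛)*(-16 - 1*(-27))/(-27) - 1920) - 526 = ((⅛)*(-1/27)*(-16 + 27) - 1920) - 526 = ((⅛)*(-1/27)*11 - 1920) - 526 = (-11/216 - 1920) - 526 = -414731/216 - 526 = -528347/216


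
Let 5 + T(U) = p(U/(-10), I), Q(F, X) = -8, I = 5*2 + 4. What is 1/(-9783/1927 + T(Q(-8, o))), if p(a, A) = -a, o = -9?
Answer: -9635/104798 ≈ -0.091939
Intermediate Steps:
I = 14 (I = 10 + 4 = 14)
T(U) = -5 + U/10 (T(U) = -5 - U/(-10) = -5 - U*(-1)/10 = -5 - (-1)*U/10 = -5 + U/10)
1/(-9783/1927 + T(Q(-8, o))) = 1/(-9783/1927 + (-5 + (⅒)*(-8))) = 1/(-9783*1/1927 + (-5 - ⅘)) = 1/(-9783/1927 - 29/5) = 1/(-104798/9635) = -9635/104798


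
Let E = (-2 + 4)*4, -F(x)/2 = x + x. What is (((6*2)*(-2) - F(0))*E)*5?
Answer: -960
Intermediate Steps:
F(x) = -4*x (F(x) = -2*(x + x) = -4*x)
E = 8 (E = 2*4 = 8)
(((6*2)*(-2) - F(0))*E)*5 = (((6*2)*(-2) - (-4)*0)*8)*5 = ((12*(-2) - 1*0)*8)*5 = ((-24 + 0)*8)*5 = -24*8*5 = -192*5 = -960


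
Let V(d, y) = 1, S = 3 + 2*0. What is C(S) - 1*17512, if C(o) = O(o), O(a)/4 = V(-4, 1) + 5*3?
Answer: -17448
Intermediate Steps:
S = 3 (S = 3 + 0 = 3)
O(a) = 64 (O(a) = 4*(1 + 5*3) = 4*(1 + 15) = 4*16 = 64)
C(o) = 64
C(S) - 1*17512 = 64 - 1*17512 = 64 - 17512 = -17448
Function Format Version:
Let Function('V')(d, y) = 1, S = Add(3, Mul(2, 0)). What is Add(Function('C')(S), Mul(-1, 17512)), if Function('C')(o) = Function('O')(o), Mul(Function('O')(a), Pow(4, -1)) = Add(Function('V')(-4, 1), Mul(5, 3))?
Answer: -17448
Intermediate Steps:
S = 3 (S = Add(3, 0) = 3)
Function('O')(a) = 64 (Function('O')(a) = Mul(4, Add(1, Mul(5, 3))) = Mul(4, Add(1, 15)) = Mul(4, 16) = 64)
Function('C')(o) = 64
Add(Function('C')(S), Mul(-1, 17512)) = Add(64, Mul(-1, 17512)) = Add(64, -17512) = -17448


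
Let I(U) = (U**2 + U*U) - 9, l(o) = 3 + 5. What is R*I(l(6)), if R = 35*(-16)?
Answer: -66640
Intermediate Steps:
l(o) = 8
R = -560
I(U) = -9 + 2*U**2 (I(U) = (U**2 + U**2) - 9 = 2*U**2 - 9 = -9 + 2*U**2)
R*I(l(6)) = -560*(-9 + 2*8**2) = -560*(-9 + 2*64) = -560*(-9 + 128) = -560*119 = -66640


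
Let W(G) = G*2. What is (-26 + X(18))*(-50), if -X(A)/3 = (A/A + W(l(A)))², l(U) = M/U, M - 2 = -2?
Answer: 1450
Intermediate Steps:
M = 0 (M = 2 - 2 = 0)
l(U) = 0 (l(U) = 0/U = 0)
W(G) = 2*G
X(A) = -3 (X(A) = -3*(A/A + 2*0)² = -3*(1 + 0)² = -3*1² = -3*1 = -3)
(-26 + X(18))*(-50) = (-26 - 3)*(-50) = -29*(-50) = 1450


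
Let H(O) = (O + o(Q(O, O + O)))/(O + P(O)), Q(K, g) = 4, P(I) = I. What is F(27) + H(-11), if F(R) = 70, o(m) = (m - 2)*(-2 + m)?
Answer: 1547/22 ≈ 70.318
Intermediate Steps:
o(m) = (-2 + m)² (o(m) = (-2 + m)*(-2 + m) = (-2 + m)²)
H(O) = (4 + O)/(2*O) (H(O) = (O + (-2 + 4)²)/(O + O) = (O + 2²)/((2*O)) = (O + 4)*(1/(2*O)) = (4 + O)*(1/(2*O)) = (4 + O)/(2*O))
F(27) + H(-11) = 70 + (½)*(4 - 11)/(-11) = 70 + (½)*(-1/11)*(-7) = 70 + 7/22 = 1547/22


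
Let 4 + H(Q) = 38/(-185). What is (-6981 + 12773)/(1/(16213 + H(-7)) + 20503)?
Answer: 8684023792/30740424783 ≈ 0.28250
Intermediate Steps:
H(Q) = -778/185 (H(Q) = -4 + 38/(-185) = -4 + 38*(-1/185) = -4 - 38/185 = -778/185)
(-6981 + 12773)/(1/(16213 + H(-7)) + 20503) = (-6981 + 12773)/(1/(16213 - 778/185) + 20503) = 5792/(1/(2998627/185) + 20503) = 5792/(185/2998627 + 20503) = 5792/(61480849566/2998627) = 5792*(2998627/61480849566) = 8684023792/30740424783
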